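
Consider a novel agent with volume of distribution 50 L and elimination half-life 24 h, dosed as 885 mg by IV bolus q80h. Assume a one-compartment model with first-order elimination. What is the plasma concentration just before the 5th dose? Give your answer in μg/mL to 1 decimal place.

1.9 μg/mL

f = (1/2)^(τ/t½) = (1/2)^(80/24) ≈ 0.0992.
C₀ = D/Vd = 885/50 ≈ 17.700 μg/mL.
Before the 5th dose, 4 doses have been given. Superposition: Cmin = C₀·(f + f² + … + f^4).
≈ 17.700 × (0.0992 + 0.0098 + 0.0010 + 0.0001) ≈ 17.700 × 0.1101 ≈ 1.949 μg/mL.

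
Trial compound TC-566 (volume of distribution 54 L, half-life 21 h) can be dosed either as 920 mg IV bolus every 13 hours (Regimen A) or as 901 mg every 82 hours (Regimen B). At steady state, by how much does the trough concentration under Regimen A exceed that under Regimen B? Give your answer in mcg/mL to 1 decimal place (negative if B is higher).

30.6 mcg/mL

Regimen A: f = (1/2)^(13/21) ≈ 0.6511; Cmin,ss = (920/54)·f/(1−f) ≈ 31.794 mcg/mL.
Regimen B: f = (1/2)^(82/21) ≈ 0.0668; Cmin,ss = (901/54)·f/(1−f) ≈ 1.194 mcg/mL.
Difference ≈ 31.794 − 1.194 ≈ 30.600 mcg/mL.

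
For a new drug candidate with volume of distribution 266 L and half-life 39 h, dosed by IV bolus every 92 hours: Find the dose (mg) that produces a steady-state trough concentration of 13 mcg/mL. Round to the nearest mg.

τ/t½ = 92/39 ≈ 2.359, so f = (1/2)^(92/39) ≈ 0.194930.
Cmin,ss = (D/Vd)·f/(1−f), so D = Cmin,ss·Vd·(1−f)/f.
D = 13 × 266 × (1−f)/f ≈ 13 × 266 × 4.13005 ≈ 14281.71 mg.

14282 mg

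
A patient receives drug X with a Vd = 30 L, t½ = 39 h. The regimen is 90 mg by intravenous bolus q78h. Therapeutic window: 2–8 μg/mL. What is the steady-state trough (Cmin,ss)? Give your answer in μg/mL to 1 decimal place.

The dosing interval is 2 half-lives, so f = 2^(−2) = 0.25.
At steady state, R = 1/(1 − 0.25) = 4/3.
Single-dose peak C₀ = D/Vd = 90/30 = 3 μg/mL.
Steady-state peak Cmax,ss = C₀·R = 3 × 4/3 ≈ 4.000 μg/mL.
Steady-state trough Cmin,ss = Cmax,ss·f ≈ 4.000 × 0.25 ≈ 1.000 μg/mL.
Trough 1.0 μg/mL vs MEC 2 μg/mL: subtherapeutic.

1.0 μg/mL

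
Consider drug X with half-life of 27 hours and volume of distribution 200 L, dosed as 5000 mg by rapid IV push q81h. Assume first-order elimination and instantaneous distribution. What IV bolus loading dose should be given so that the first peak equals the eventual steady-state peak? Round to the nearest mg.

f = (1/2)^(81/27) ≈ 0.125000; accumulation ratio R = 1/(1−f) ≈ 1.14286.
Loading dose to hit Cmax,ss on first dose: D_load = D_maint·R ≈ 5000 × 1.14286 ≈ 5714.30 mg.

5714 mg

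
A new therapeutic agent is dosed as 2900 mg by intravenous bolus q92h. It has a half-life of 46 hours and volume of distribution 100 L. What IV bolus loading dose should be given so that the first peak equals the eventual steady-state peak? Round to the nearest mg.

f = (1/2)^(92/46) ≈ 0.250000; accumulation ratio R = 1/(1−f) ≈ 1.33333.
Loading dose to hit Cmax,ss on first dose: D_load = D_maint·R ≈ 2900 × 1.33333 ≈ 3866.66 mg.

3867 mg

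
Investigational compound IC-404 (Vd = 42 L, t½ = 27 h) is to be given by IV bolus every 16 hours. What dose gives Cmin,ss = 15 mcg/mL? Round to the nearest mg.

τ/t½ = 16/27 ≈ 0.59259, so f = (1/2)^(16/27) ≈ 0.663150.
Cmin,ss = (D/Vd)·f/(1−f), so D = Cmin,ss·Vd·(1−f)/f.
D = 15 × 42 × (1−f)/f ≈ 15 × 42 × 0.50795 ≈ 320.01 mg.

320 mg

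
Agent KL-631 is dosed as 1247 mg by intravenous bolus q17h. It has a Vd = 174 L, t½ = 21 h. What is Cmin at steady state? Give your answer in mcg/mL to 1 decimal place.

Over one 17-h interval, 17/21 ≈ 0.80952 half-lives elapse, leaving f ≈ 0.5706 of each dose.
Each bolus raises the concentration by D/Vd = 1247/174 ≈ 7.167 mcg/mL.
Steady-state trough Cmin,ss = C₀·f/(1−f) ≈ 7.167 × 0.5706/0.4294 ≈ 9.524 mcg/mL.

9.5 mcg/mL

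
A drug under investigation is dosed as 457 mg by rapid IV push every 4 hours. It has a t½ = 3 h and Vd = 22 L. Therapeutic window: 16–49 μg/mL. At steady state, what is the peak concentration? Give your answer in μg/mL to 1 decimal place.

k = ln2/t½ = ln2/3 ≈ 0.231049 h⁻¹; fraction remaining f = e^(−kτ) = e^(−0.231049×4) ≈ 0.3969.
At steady state, accumulation factor R = 1/(1 − e^(−kτ)) ≈ 1.6581.
Each bolus raises the concentration by D/Vd = 457/22 ≈ 20.773 μg/mL.
Steady-state peak Cmax,ss = C₀·R ≈ 20.773 × 1.6581 ≈ 34.444 μg/mL.
Peak 34.4 μg/mL vs MTC 49 μg/mL: below toxic threshold.

34.4 μg/mL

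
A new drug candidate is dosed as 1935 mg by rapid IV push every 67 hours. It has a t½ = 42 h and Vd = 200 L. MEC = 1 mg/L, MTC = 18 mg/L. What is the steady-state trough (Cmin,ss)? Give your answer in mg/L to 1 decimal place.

τ/t½ = 67/42 ≈ 1.5952, so fraction remaining f = (1/2)^(67/42) ≈ 0.3310.
At steady state, accumulation factor R = 1/(1 − e^(−kτ)) ≈ 1.4948.
Each bolus raises the concentration by D/Vd = 1935/200 ≈ 9.675 mg/L.
Cmax,ss = C₀/(1 − f) ≈ 9.675/0.6690 ≈ 14.462 mg/L.
Steady-state trough Cmin,ss = Cmax,ss·f ≈ 14.462 × 0.3310 ≈ 4.787 mg/L.
Trough 4.8 mg/L vs MEC 1 mg/L: adequate.

4.8 mg/L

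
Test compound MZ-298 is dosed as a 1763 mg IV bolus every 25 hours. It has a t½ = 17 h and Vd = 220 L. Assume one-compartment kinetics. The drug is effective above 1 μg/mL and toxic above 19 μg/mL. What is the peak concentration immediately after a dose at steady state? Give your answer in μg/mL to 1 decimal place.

12.5 μg/mL

k = ln2/t½ = ln2/17 ≈ 0.040773 h⁻¹; fraction remaining f = e^(−kτ) = e^(−0.040773×25) ≈ 0.3608.
Accumulation ratio R = 1/(1 − f) ≈ 1/0.6392 ≈ 1.5645.
Each bolus raises the concentration by D/Vd = 1763/220 ≈ 8.014 μg/mL.
Steady-state peak Cmax,ss = C₀·R ≈ 8.014 × 1.5645 ≈ 12.538 μg/mL.
Peak 12.5 μg/mL vs MTC 19 μg/mL: below toxic threshold.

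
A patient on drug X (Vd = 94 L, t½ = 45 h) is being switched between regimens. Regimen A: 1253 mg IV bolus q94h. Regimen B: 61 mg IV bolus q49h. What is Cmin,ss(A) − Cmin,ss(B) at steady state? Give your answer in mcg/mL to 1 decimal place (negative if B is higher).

Regimen A: f = (1/2)^(94/45) ≈ 0.2351; Cmin,ss = (1253/94)·f/(1−f) ≈ 4.097 mcg/mL.
Regimen B: f = (1/2)^(49/45) ≈ 0.4701; Cmin,ss = (61/94)·f/(1−f) ≈ 0.576 mcg/mL.
Difference ≈ 4.097 − 0.576 ≈ 3.521 mcg/mL.

3.5 mcg/mL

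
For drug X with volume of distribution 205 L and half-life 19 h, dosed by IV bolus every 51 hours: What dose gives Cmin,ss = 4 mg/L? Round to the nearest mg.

4450 mg

τ/t½ = 51/19 ≈ 2.6842, so f = (1/2)^(51/19) ≈ 0.155587.
Cmin,ss = (D/Vd)·f/(1−f), so D = Cmin,ss·Vd·(1−f)/f.
D = 4 × 205 × (1−f)/f ≈ 4 × 205 × 5.42727 ≈ 4450.36 mg.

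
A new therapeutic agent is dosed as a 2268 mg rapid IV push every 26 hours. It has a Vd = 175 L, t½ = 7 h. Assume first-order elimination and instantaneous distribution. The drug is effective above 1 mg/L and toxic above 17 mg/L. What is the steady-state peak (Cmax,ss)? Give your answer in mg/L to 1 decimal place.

14.0 mg/L

k = ln2/t½ = ln2/7 ≈ 0.099021 h⁻¹; fraction remaining f = e^(−kτ) = e^(−0.099021×26) ≈ 0.0762.
At steady state, accumulation factor R = 1/(1 − e^(−kτ)) ≈ 1.0825.
Single-dose peak C₀ = D/Vd = 2268/175 ≈ 12.960 mg/L.
Steady-state peak Cmax,ss = C₀·R ≈ 12.960 × 1.0825 ≈ 14.029 mg/L.
Peak 14.0 mg/L vs MTC 17 mg/L: below toxic threshold.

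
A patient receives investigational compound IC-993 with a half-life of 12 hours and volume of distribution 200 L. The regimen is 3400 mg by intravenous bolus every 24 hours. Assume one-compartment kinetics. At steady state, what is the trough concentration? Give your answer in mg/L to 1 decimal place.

τ = 24 h = 2 half-lives, so f = (1/2)^2 = 0.25.
At steady state, R = 1/(1 − 0.25) = 4/3.
Single-dose peak C₀ = D/Vd = 3400/200 = 17 mg/L.
Steady-state peak Cmax,ss = C₀·R = 17 × 4/3 ≈ 22.667 mg/L.
Steady-state trough Cmin,ss = Cmax,ss·f ≈ 22.667 × 0.25 ≈ 5.667 mg/L.

5.7 mg/L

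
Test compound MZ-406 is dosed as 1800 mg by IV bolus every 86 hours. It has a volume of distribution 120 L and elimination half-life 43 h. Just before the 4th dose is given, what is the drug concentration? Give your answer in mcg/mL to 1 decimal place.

f = (1/2)^(τ/t½) = (1/2)^(86/43) ≈ 0.2500.
C₀ = D/Vd = 1800/120 ≈ 15.000 mcg/mL.
Before the 4th dose, 3 doses have been given. Superposition: Cmin = C₀·(f + f² + … + f^3).
≈ 15.000 × (0.2500 + 0.0625 + 0.0156) ≈ 15.000 × 0.3281 ≈ 4.921 mcg/mL.

4.9 mcg/mL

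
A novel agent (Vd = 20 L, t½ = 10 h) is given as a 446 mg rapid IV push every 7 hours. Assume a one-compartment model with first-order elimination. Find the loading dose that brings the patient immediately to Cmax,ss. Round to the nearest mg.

f = (1/2)^(7/10) ≈ 0.615572; accumulation ratio R = 1/(1−f) ≈ 2.60127.
Loading dose to hit Cmax,ss on first dose: D_load = D_maint·R ≈ 446 × 2.60127 ≈ 1160.17 mg.

1160 mg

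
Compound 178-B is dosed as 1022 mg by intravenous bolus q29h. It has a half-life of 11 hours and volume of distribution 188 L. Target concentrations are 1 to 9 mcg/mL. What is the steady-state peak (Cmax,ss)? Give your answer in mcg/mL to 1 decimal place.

6.5 mcg/mL

Over one 29-h interval, 29/11 ≈ 2.6364 half-lives elapse, leaving f ≈ 0.1608 of each dose.
Accumulation ratio R = 1/(1 − f) ≈ 1/0.8392 ≈ 1.1916.
Each bolus raises the concentration by D/Vd = 1022/188 ≈ 5.436 mcg/mL.
Steady-state peak Cmax,ss = C₀·R ≈ 5.436 × 1.1916 ≈ 6.478 mcg/mL.
Peak 6.5 mcg/mL vs MTC 9 mcg/mL: below toxic threshold.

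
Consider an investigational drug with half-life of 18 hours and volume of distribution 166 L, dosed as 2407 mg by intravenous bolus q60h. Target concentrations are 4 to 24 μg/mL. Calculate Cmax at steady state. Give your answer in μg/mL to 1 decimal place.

Over one 60-h interval, 60/18 ≈ 3.3333 half-lives elapse, leaving f ≈ 0.0992 of each dose.
At steady state, accumulation factor R = 1/(1 − e^(−kτ)) ≈ 1.1101.
Single-dose peak C₀ = D/Vd = 2407/166 ≈ 14.500 μg/mL.
Cmax,ss = C₀/(1 − f) ≈ 14.500/0.9008 ≈ 16.097 μg/mL.
Peak 16.1 μg/mL vs MTC 24 μg/mL: below toxic threshold.

16.1 μg/mL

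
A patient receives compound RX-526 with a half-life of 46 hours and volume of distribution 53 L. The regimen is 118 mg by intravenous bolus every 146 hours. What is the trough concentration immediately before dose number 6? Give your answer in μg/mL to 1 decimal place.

f = (1/2)^(τ/t½) = (1/2)^(146/46) ≈ 0.1108.
C₀ = D/Vd = 118/53 ≈ 2.226 μg/mL.
Before the 6th dose, 5 doses have been given. Superposition: Cmin = C₀·(f + f² + … + f^5).
≈ 2.226 × (0.1108 + 0.0123 + 0.0014 + 0.0002 + 0.0000) ≈ 2.226 × 0.1247 ≈ 0.278 μg/mL.

0.3 μg/mL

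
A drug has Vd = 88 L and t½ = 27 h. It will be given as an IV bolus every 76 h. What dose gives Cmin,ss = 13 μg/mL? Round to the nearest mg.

τ/t½ = 76/27 ≈ 2.8148, so f = (1/2)^(76/27) ≈ 0.142120.
Cmin,ss = (D/Vd)·f/(1−f), so D = Cmin,ss·Vd·(1−f)/f.
D = 13 × 88 × (1−f)/f ≈ 13 × 88 × 6.03631 ≈ 6905.54 mg.

6906 mg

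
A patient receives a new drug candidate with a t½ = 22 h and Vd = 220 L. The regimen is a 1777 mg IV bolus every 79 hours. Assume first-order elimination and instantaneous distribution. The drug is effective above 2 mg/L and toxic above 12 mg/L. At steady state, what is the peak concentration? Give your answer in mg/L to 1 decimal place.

τ/t½ = 79/22 ≈ 3.5909, so fraction remaining f = (1/2)^(79/22) ≈ 0.0830.
Accumulation ratio R = 1/(1 − f) ≈ 1/0.9170 ≈ 1.0905.
Single-dose peak C₀ = D/Vd = 1777/220 ≈ 8.077 mg/L.
Steady-state peak Cmax,ss = C₀·R ≈ 8.077 × 1.0905 ≈ 8.808 mg/L.
Peak 8.8 mg/L vs MTC 12 mg/L: below toxic threshold.

8.8 mg/L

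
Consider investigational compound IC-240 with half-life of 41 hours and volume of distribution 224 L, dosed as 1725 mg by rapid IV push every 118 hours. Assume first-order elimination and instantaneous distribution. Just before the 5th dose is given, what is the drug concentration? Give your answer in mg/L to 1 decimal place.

f = (1/2)^(τ/t½) = (1/2)^(118/41) ≈ 0.1360.
C₀ = D/Vd = 1725/224 ≈ 7.701 mg/L.
Before the 5th dose, 4 doses have been given. Superposition: Cmin = C₀·(f + f² + … + f^4).
≈ 7.701 × (0.1360 + 0.0185 + 0.0025 + 0.0003) ≈ 7.701 × 0.1573 ≈ 1.211 mg/L.

1.2 mg/L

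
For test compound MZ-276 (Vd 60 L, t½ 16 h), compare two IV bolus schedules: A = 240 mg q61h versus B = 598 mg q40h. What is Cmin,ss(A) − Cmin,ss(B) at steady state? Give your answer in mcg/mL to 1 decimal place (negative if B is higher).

Regimen A: f = (1/2)^(61/16) ≈ 0.0712; Cmin,ss = (240/60)·f/(1−f) ≈ 0.307 mcg/mL.
Regimen B: f = (1/2)^(40/16) ≈ 0.1768; Cmin,ss = (598/60)·f/(1−f) ≈ 2.141 mcg/mL.
Difference ≈ 0.307 − 2.141 ≈ -1.834 mcg/mL.

-1.8 mcg/mL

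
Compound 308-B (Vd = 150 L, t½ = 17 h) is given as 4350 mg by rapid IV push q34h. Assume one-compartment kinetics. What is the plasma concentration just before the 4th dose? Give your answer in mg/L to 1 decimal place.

9.5 mg/L

f = (1/2)^(τ/t½) = (1/2)^(34/17) ≈ 0.2500.
C₀ = D/Vd = 4350/150 ≈ 29.000 mg/L.
Before the 4th dose, 3 doses have been given. Superposition: Cmin = C₀·(f + f² + … + f^3).
≈ 29.000 × (0.2500 + 0.0625 + 0.0156) ≈ 29.000 × 0.3281 ≈ 9.515 mg/L.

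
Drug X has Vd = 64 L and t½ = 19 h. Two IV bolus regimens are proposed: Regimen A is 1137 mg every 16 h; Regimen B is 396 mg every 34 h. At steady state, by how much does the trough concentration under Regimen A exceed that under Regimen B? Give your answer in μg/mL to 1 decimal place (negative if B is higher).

19.9 μg/mL

Regimen A: f = (1/2)^(16/19) ≈ 0.5578; Cmin,ss = (1137/64)·f/(1−f) ≈ 22.410 μg/mL.
Regimen B: f = (1/2)^(34/19) ≈ 0.2893; Cmin,ss = (396/64)·f/(1−f) ≈ 2.519 μg/mL.
Difference ≈ 22.410 − 2.519 ≈ 19.891 μg/mL.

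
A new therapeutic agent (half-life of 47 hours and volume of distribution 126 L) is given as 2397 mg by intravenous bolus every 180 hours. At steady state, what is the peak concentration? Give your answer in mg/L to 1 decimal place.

20.5 mg/L

k = ln2/t½ = ln2/47 ≈ 0.014748 h⁻¹; fraction remaining f = e^(−kτ) = e^(−0.014748×180) ≈ 0.0703.
At steady state, accumulation factor R = 1/(1 − e^(−kτ)) ≈ 1.0756.
Each bolus raises the concentration by D/Vd = 2397/126 ≈ 19.024 mg/L.
Steady-state peak Cmax,ss = C₀·R ≈ 19.024 × 1.0756 ≈ 20.462 mg/L.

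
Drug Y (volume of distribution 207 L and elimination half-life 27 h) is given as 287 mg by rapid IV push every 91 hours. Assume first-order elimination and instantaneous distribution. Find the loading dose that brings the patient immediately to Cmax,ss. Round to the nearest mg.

318 mg

f = (1/2)^(91/27) ≈ 0.096698; accumulation ratio R = 1/(1−f) ≈ 1.10705.
Loading dose to hit Cmax,ss on first dose: D_load = D_maint·R ≈ 287 × 1.10705 ≈ 317.72 mg.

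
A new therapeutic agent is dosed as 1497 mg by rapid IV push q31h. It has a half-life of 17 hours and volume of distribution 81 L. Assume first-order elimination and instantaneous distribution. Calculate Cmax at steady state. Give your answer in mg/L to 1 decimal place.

k = ln2/t½ = ln2/17 ≈ 0.040773 h⁻¹; fraction remaining f = e^(−kτ) = e^(−0.040773×31) ≈ 0.2825.
Accumulation ratio R = 1/(1 − f) ≈ 1/0.7175 ≈ 1.3937.
Single-dose peak C₀ = D/Vd = 1497/81 ≈ 18.481 mg/L.
Steady-state peak Cmax,ss = C₀·R ≈ 18.481 × 1.3937 ≈ 25.757 mg/L.

25.8 mg/L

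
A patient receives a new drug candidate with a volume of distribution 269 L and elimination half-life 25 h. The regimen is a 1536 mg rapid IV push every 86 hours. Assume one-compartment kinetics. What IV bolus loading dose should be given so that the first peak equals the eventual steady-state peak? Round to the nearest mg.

f = (1/2)^(86/25) ≈ 0.092142; accumulation ratio R = 1/(1−f) ≈ 1.10149.
Loading dose to hit Cmax,ss on first dose: D_load = D_maint·R ≈ 1536 × 1.10149 ≈ 1691.89 mg.

1692 mg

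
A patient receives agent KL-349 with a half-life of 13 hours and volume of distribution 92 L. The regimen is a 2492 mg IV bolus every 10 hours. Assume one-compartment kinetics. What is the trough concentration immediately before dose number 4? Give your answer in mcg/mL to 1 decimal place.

30.7 mcg/mL

f = (1/2)^(τ/t½) = (1/2)^(10/13) ≈ 0.5867.
C₀ = D/Vd = 2492/92 ≈ 27.087 mcg/mL.
Before the 4th dose, 3 doses have been given. Superposition: Cmin = C₀·(f + f² + … + f^3).
≈ 27.087 × (0.5867 + 0.3442 + 0.2020) ≈ 27.087 × 1.1329 ≈ 30.687 mcg/mL.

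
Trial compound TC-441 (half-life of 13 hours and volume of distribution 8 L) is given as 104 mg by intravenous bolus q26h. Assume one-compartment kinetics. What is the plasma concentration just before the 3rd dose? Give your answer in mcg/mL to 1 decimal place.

f = (1/2)^(τ/t½) = (1/2)^(26/13) ≈ 0.2500.
C₀ = D/Vd = 104/8 ≈ 13.000 mcg/mL.
Before the 3rd dose, 2 doses have been given. Superposition: Cmin = C₀·(f + f²).
≈ 13.000 × (0.2500 + 0.0625) ≈ 13.000 × 0.3125 ≈ 4.062 mcg/mL.

4.1 mcg/mL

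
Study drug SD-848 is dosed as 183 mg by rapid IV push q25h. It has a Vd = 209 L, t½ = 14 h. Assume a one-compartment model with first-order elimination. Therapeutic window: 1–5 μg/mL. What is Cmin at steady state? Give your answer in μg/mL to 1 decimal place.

k = ln2/t½ = ln2/14 ≈ 0.049511 h⁻¹; fraction remaining f = e^(−kτ) = e^(−0.049511×25) ≈ 0.2900.
At steady state, accumulation factor R = 1/(1 − e^(−kτ)) ≈ 1.4085.
Single-dose peak C₀ = D/Vd = 183/209 ≈ 0.876 μg/mL.
Cmax,ss = C₀/(1 − f) ≈ 0.876/0.7100 ≈ 1.234 μg/mL.
Steady-state trough Cmin,ss = Cmax,ss·f ≈ 1.234 × 0.2900 ≈ 0.358 μg/mL.
Trough 0.4 μg/mL vs MEC 1 μg/mL: subtherapeutic.

0.4 μg/mL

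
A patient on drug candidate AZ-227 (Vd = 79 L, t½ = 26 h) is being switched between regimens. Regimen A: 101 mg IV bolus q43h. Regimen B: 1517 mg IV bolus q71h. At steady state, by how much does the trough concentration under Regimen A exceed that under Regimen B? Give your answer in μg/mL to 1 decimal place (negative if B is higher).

Regimen A: f = (1/2)^(43/26) ≈ 0.3178; Cmin,ss = (101/79)·f/(1−f) ≈ 0.596 μg/mL.
Regimen B: f = (1/2)^(71/26) ≈ 0.1506; Cmin,ss = (1517/79)·f/(1−f) ≈ 3.405 μg/mL.
Difference ≈ 0.596 − 3.405 ≈ -2.809 μg/mL.

-2.8 μg/mL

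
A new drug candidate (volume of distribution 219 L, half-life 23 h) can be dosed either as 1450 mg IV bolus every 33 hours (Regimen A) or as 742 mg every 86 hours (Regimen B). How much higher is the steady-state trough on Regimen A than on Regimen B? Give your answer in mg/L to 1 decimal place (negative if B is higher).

Regimen A: f = (1/2)^(33/23) ≈ 0.3699; Cmin,ss = (1450/219)·f/(1−f) ≈ 3.887 mg/L.
Regimen B: f = (1/2)^(86/23) ≈ 0.0749; Cmin,ss = (742/219)·f/(1−f) ≈ 0.274 mg/L.
Difference ≈ 3.887 − 0.274 ≈ 3.613 mg/L.

3.6 mg/L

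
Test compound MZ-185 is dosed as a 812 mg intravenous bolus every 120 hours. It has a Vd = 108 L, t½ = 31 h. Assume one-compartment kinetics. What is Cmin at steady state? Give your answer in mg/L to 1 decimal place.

0.6 mg/L

Over one 120-h interval, 120/31 ≈ 3.871 half-lives elapse, leaving f ≈ 0.0683 of each dose.
Accumulation ratio R = 1/(1 − f) ≈ 1/0.9317 ≈ 1.0733.
Single-dose peak C₀ = D/Vd = 812/108 ≈ 7.519 mg/L.
Cmax,ss = C₀/(1 − f) ≈ 7.519/0.9317 ≈ 8.070 mg/L.
Steady-state trough Cmin,ss = Cmax,ss·f ≈ 8.070 × 0.0683 ≈ 0.551 mg/L.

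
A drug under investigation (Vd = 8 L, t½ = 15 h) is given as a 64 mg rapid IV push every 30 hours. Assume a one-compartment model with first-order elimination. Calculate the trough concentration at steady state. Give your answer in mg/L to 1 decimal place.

2.7 mg/L

The dosing interval is 2 half-lives, so f = 2^(−2) = 0.25.
Accumulation ratio R = 1/(1 − f) = 1/0.75 = 4/3.
Single-dose peak C₀ = D/Vd = 64/8 = 8 mg/L.
Steady-state peak Cmax,ss = C₀·R = 8 × 4/3 ≈ 10.667 mg/L.
Steady-state trough Cmin,ss = Cmax,ss·f ≈ 10.667 × 0.25 ≈ 2.667 mg/L.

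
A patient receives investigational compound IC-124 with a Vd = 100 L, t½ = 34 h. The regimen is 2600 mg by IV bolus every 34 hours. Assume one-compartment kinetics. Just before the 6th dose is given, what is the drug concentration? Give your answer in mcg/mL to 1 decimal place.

f = (1/2)^(τ/t½) = (1/2)^(34/34) ≈ 0.5000.
C₀ = D/Vd = 2600/100 ≈ 26.000 mcg/mL.
Before the 6th dose, 5 doses have been given. Superposition: Cmin = C₀·(f + f² + … + f^5).
≈ 26.000 × (0.5000 + 0.2500 + 0.1250 + 0.0625 + 0.0313) ≈ 26.000 × 0.9688 ≈ 25.189 mcg/mL.

25.2 mcg/mL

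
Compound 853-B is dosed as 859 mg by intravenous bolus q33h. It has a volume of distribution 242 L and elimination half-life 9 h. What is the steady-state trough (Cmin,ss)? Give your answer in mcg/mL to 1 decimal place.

k = ln2/t½ = ln2/9 ≈ 0.077016 h⁻¹; fraction remaining f = e^(−kτ) = e^(−0.077016×33) ≈ 0.0787.
Accumulation ratio R = 1/(1 − f) ≈ 1/0.9213 ≈ 1.0854.
Each bolus raises the concentration by D/Vd = 859/242 ≈ 3.550 mcg/mL.
Steady-state peak Cmax,ss = C₀·R ≈ 3.550 × 1.0854 ≈ 3.853 mcg/mL.
Steady-state trough Cmin,ss = Cmax,ss·f ≈ 3.853 × 0.0787 ≈ 0.303 mcg/mL.

0.3 mcg/mL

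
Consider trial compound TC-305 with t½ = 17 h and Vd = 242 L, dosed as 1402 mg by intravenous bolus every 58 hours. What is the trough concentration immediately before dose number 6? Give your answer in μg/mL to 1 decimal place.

f = (1/2)^(τ/t½) = (1/2)^(58/17) ≈ 0.0940.
C₀ = D/Vd = 1402/242 ≈ 5.793 μg/mL.
Before the 6th dose, 5 doses have been given. Superposition: Cmin = C₀·(f + f² + … + f^5).
≈ 5.793 × (0.0940 + 0.0088 + 0.0008 + 0.0001 + 0.0000) ≈ 5.793 × 0.1037 ≈ 0.601 μg/mL.

0.6 μg/mL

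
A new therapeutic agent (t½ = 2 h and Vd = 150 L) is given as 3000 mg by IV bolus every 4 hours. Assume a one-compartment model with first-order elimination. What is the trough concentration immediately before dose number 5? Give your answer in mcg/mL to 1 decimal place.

f = (1/2)^(τ/t½) = (1/2)^(4/2) ≈ 0.2500.
C₀ = D/Vd = 3000/150 ≈ 20.000 mcg/mL.
Before the 5th dose, 4 doses have been given. Superposition: Cmin = C₀·(f + f² + … + f^4).
≈ 20.000 × (0.2500 + 0.0625 + 0.0156 + 0.0039) ≈ 20.000 × 0.3320 ≈ 6.640 mcg/mL.

6.6 mcg/mL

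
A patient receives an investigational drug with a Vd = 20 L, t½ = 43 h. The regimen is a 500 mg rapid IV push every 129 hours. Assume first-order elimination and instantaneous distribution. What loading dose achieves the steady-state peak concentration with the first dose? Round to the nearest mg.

571 mg

f = (1/2)^(129/43) ≈ 0.125000; accumulation ratio R = 1/(1−f) ≈ 1.14286.
Loading dose to hit Cmax,ss on first dose: D_load = D_maint·R ≈ 500 × 1.14286 ≈ 571.43 mg.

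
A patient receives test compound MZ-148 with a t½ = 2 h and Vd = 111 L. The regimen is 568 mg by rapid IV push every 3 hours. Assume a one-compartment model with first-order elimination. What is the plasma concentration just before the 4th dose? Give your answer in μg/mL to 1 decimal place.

f = (1/2)^(τ/t½) = (1/2)^(3/2) ≈ 0.3536.
C₀ = D/Vd = 568/111 ≈ 5.117 μg/mL.
Before the 4th dose, 3 doses have been given. Superposition: Cmin = C₀·(f + f² + … + f^3).
≈ 5.117 × (0.3536 + 0.1250 + 0.0442) ≈ 5.117 × 0.5228 ≈ 2.675 μg/mL.

2.7 μg/mL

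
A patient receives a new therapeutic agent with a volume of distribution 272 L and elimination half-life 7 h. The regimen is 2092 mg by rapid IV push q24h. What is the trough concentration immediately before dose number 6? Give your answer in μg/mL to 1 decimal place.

0.8 μg/mL

f = (1/2)^(τ/t½) = (1/2)^(24/7) ≈ 0.0929.
C₀ = D/Vd = 2092/272 ≈ 7.691 μg/mL.
Before the 6th dose, 5 doses have been given. Superposition: Cmin = C₀·(f + f² + … + f^5).
≈ 7.691 × (0.0929 + 0.0086 + 0.0008 + 0.0001 + 0.0000) ≈ 7.691 × 0.1024 ≈ 0.788 μg/mL.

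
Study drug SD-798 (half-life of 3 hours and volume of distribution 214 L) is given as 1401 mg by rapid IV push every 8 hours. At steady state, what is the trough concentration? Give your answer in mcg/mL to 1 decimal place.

1.2 mcg/mL

τ/t½ = 8/3 ≈ 2.6667, so fraction remaining f = (1/2)^(8/3) ≈ 0.1575.
Single-dose peak C₀ = D/Vd = 1401/214 ≈ 6.547 mcg/mL.
Steady-state trough Cmin,ss = C₀·f/(1−f) ≈ 6.547 × 0.1575/0.8425 ≈ 1.224 mcg/mL.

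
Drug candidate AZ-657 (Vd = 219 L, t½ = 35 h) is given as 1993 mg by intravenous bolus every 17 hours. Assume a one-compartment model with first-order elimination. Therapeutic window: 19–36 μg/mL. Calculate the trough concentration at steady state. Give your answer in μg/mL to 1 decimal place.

22.7 μg/mL

τ/t½ = 17/35 ≈ 0.48571, so fraction remaining f = (1/2)^(17/35) ≈ 0.7141.
Single-dose peak C₀ = D/Vd = 1993/219 ≈ 9.100 μg/mL.
Steady-state trough Cmin,ss = C₀·f/(1−f) ≈ 9.100 × 0.7141/0.2859 ≈ 22.729 μg/mL.
Trough 22.7 μg/mL vs MEC 19 μg/mL: adequate.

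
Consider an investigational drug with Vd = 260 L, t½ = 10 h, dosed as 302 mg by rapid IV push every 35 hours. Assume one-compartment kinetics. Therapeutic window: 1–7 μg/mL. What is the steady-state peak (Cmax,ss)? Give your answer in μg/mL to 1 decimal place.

1.3 μg/mL

k = ln2/t½ = ln2/10 ≈ 0.069315 h⁻¹; fraction remaining f = e^(−kτ) = e^(−0.069315×35) ≈ 0.0884.
At steady state, accumulation factor R = 1/(1 − e^(−kτ)) ≈ 1.0970.
Each bolus raises the concentration by D/Vd = 302/260 ≈ 1.162 μg/mL.
Steady-state peak Cmax,ss = C₀·R ≈ 1.162 × 1.0970 ≈ 1.275 μg/mL.
Peak 1.3 μg/mL vs MTC 7 μg/mL: below toxic threshold.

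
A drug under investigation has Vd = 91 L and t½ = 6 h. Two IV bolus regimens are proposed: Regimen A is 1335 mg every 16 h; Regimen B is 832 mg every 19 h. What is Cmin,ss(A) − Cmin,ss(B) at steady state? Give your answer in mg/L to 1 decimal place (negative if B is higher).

1.6 mg/L

Regimen A: f = (1/2)^(16/6) ≈ 0.1575; Cmin,ss = (1335/91)·f/(1−f) ≈ 2.743 mg/L.
Regimen B: f = (1/2)^(19/6) ≈ 0.1114; Cmin,ss = (832/91)·f/(1−f) ≈ 1.146 mg/L.
Difference ≈ 2.743 − 1.146 ≈ 1.597 mg/L.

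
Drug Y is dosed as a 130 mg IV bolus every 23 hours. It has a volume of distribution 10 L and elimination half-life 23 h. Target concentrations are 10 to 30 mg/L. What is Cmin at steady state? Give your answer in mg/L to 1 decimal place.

τ = 23 h = 1 half-life, so f = (1/2)^1 = 0.5.
Accumulation ratio R = 1/(1 − f) = 1/0.5 = 2/1.
Single-dose peak C₀ = D/Vd = 130/10 = 13 mg/L.
Steady-state peak Cmax,ss = C₀·R = 13 × 2/1 ≈ 26.000 mg/L.
Steady-state trough Cmin,ss = Cmax,ss·f ≈ 26.000 × 0.5 ≈ 13.000 mg/L.
Trough 13.0 mg/L vs MEC 10 mg/L: adequate.

13.0 mg/L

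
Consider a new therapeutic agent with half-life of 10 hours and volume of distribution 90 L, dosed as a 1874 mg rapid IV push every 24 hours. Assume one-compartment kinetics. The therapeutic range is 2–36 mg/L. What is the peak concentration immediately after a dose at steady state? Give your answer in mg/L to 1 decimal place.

k = ln2/t½ = ln2/10 ≈ 0.069315 h⁻¹; fraction remaining f = e^(−kτ) = e^(−0.069315×24) ≈ 0.1895.
Accumulation ratio R = 1/(1 − f) ≈ 1/0.8105 ≈ 1.2338.
Single-dose peak C₀ = D/Vd = 1874/90 ≈ 20.822 mg/L.
Steady-state peak Cmax,ss = C₀·R ≈ 20.822 × 1.2338 ≈ 25.690 mg/L.
Peak 25.7 mg/L vs MTC 36 mg/L: below toxic threshold.

25.7 mg/L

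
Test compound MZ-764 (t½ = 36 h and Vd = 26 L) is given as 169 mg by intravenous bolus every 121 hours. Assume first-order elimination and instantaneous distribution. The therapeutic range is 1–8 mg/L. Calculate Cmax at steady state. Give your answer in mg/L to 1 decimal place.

7.2 mg/L

τ/t½ = 121/36 ≈ 3.3611, so fraction remaining f = (1/2)^(121/36) ≈ 0.0973.
Accumulation ratio R = 1/(1 − f) ≈ 1/0.9027 ≈ 1.1078.
Single-dose peak C₀ = D/Vd = 169/26 ≈ 6.500 mg/L.
Cmax,ss = C₀/(1 − f) ≈ 6.500/0.9027 ≈ 7.201 mg/L.
Peak 7.2 mg/L vs MTC 8 mg/L: below toxic threshold.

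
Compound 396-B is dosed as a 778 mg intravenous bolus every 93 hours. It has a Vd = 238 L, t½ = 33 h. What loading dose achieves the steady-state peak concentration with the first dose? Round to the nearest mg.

907 mg

f = (1/2)^(93/33) ≈ 0.141789; accumulation ratio R = 1/(1−f) ≈ 1.16521.
Loading dose to hit Cmax,ss on first dose: D_load = D_maint·R ≈ 778 × 1.16521 ≈ 906.53 mg.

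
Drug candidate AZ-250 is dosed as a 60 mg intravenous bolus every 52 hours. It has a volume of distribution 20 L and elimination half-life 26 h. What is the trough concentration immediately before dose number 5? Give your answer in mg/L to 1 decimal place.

1.0 mg/L

f = (1/2)^(τ/t½) = (1/2)^(52/26) ≈ 0.2500.
C₀ = D/Vd = 60/20 ≈ 3.000 mg/L.
Before the 5th dose, 4 doses have been given. Superposition: Cmin = C₀·(f + f² + … + f^4).
≈ 3.000 × (0.2500 + 0.0625 + 0.0156 + 0.0039) ≈ 3.000 × 0.3320 ≈ 0.996 mg/L.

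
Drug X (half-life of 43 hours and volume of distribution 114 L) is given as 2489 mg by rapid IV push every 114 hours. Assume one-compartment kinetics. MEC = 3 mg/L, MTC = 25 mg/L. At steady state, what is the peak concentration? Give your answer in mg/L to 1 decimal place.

26.0 mg/L

Over one 114-h interval, 114/43 ≈ 2.6512 half-lives elapse, leaving f ≈ 0.1592 of each dose.
At steady state, accumulation factor R = 1/(1 − e^(−kτ)) ≈ 1.1893.
Single-dose peak C₀ = D/Vd = 2489/114 ≈ 21.833 mg/L.
Steady-state peak Cmax,ss = C₀·R ≈ 21.833 × 1.1893 ≈ 25.966 mg/L.
Peak 26.0 mg/L vs MTC 25 mg/L: exceeds toxic threshold.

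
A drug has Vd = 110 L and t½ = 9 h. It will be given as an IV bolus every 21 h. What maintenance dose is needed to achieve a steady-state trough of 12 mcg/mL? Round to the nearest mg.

5332 mg

τ/t½ = 21/9 ≈ 2.3333, so f = (1/2)^(21/9) ≈ 0.198425.
Cmin,ss = (D/Vd)·f/(1−f), so D = Cmin,ss·Vd·(1−f)/f.
D = 12 × 110 × (1−f)/f ≈ 12 × 110 × 4.03969 ≈ 5332.39 mg.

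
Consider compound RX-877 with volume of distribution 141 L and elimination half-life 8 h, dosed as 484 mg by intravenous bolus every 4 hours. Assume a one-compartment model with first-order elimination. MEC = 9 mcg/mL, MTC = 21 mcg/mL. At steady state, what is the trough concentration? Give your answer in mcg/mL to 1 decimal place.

τ/t½ = 4/8 ≈ 0.5, so fraction remaining f = (1/2)^(4/8) ≈ 0.7071.
At steady state, accumulation factor R = 1/(1 − e^(−kτ)) ≈ 3.4141.
Each bolus raises the concentration by D/Vd = 484/141 ≈ 3.433 mcg/mL.
Steady-state peak Cmax,ss = C₀·R ≈ 3.433 × 3.4141 ≈ 11.721 mcg/mL.
Steady-state trough Cmin,ss = Cmax,ss·f ≈ 11.721 × 0.7071 ≈ 8.288 mcg/mL.
Trough 8.3 mcg/mL vs MEC 9 mcg/mL: subtherapeutic.

8.3 mcg/mL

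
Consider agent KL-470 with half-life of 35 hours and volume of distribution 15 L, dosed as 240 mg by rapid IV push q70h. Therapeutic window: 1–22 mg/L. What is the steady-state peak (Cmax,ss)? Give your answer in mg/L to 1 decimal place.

21.3 mg/L

The dosing interval is 2 half-lives, so f = 2^(−2) = 0.25.
Accumulation ratio R = 1/(1 − f) = 1/0.75 = 4/3.
Single-dose peak C₀ = D/Vd = 240/15 = 16 mg/L.
Steady-state peak Cmax,ss = C₀·R = 16 × 4/3 ≈ 21.333 mg/L.
Peak 21.3 mg/L vs MTC 22 mg/L: below toxic threshold.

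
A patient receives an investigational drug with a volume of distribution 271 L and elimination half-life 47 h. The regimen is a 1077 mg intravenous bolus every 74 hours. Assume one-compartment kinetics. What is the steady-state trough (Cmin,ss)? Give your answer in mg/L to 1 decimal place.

2.0 mg/L

Over one 74-h interval, 74/47 ≈ 1.5745 half-lives elapse, leaving f ≈ 0.3358 of each dose.
At steady state, accumulation factor R = 1/(1 − e^(−kτ)) ≈ 1.5056.
Each bolus raises the concentration by D/Vd = 1077/271 ≈ 3.974 mg/L.
Cmax,ss = C₀/(1 − f) ≈ 3.974/0.6642 ≈ 5.983 mg/L.
One interval later, Cmin,ss = Cmax,ss·e^(−kτ) ≈ 5.983 × 0.3358 ≈ 2.009 mg/L.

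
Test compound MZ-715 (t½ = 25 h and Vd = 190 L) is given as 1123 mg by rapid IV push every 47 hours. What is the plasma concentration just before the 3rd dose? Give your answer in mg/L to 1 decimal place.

f = (1/2)^(τ/t½) = (1/2)^(47/25) ≈ 0.2717.
C₀ = D/Vd = 1123/190 ≈ 5.911 mg/L.
Before the 3rd dose, 2 doses have been given. Superposition: Cmin = C₀·(f + f²).
≈ 5.911 × (0.2717 + 0.0738) ≈ 5.911 × 0.3455 ≈ 2.042 mg/L.

2.0 mg/L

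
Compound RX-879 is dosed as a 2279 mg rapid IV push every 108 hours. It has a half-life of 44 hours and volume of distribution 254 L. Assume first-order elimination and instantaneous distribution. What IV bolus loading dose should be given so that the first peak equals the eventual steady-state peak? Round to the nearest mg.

f = (1/2)^(108/44) ≈ 0.182435; accumulation ratio R = 1/(1−f) ≈ 1.22314.
Loading dose to hit Cmax,ss on first dose: D_load = D_maint·R ≈ 2279 × 1.22314 ≈ 2787.54 mg.

2788 mg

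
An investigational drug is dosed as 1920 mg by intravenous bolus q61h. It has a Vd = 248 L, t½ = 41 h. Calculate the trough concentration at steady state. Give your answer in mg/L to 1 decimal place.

4.3 mg/L

Over one 61-h interval, 61/41 ≈ 1.4878 half-lives elapse, leaving f ≈ 0.3566 of each dose.
Each bolus raises the concentration by D/Vd = 1920/248 ≈ 7.742 mg/L.
Steady-state trough Cmin,ss = C₀·f/(1−f) ≈ 7.742 × 0.3566/0.6434 ≈ 4.291 mg/L.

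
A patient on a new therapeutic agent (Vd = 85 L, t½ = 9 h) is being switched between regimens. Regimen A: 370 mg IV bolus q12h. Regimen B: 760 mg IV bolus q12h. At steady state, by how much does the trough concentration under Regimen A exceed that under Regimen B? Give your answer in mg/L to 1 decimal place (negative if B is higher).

-3.0 mg/L

Regimen A: f = (1/2)^(12/9) ≈ 0.3969; Cmin,ss = (370/85)·f/(1−f) ≈ 2.865 mg/L.
Regimen B: f = (1/2)^(12/9) ≈ 0.3969; Cmin,ss = (760/85)·f/(1−f) ≈ 5.884 mg/L.
Difference ≈ 2.865 − 5.884 ≈ -3.019 mg/L.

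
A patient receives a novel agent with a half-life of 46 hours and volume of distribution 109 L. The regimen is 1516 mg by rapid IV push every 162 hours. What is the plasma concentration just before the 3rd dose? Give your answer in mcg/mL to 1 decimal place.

f = (1/2)^(τ/t½) = (1/2)^(162/46) ≈ 0.0871.
C₀ = D/Vd = 1516/109 ≈ 13.908 mcg/mL.
Before the 3rd dose, 2 doses have been given. Superposition: Cmin = C₀·(f + f²).
≈ 13.908 × (0.0871 + 0.0076) ≈ 13.908 × 0.0947 ≈ 1.317 mcg/mL.

1.3 mcg/mL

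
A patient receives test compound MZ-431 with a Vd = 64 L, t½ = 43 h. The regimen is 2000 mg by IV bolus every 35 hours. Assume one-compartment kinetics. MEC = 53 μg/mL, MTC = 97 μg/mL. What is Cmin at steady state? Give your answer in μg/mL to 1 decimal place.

41.2 μg/mL

Over one 35-h interval, 35/43 ≈ 0.81395 half-lives elapse, leaving f ≈ 0.5688 of each dose.
Each bolus raises the concentration by D/Vd = 2000/64 ≈ 31.250 μg/mL.
Steady-state trough Cmin,ss = C₀·f/(1−f) ≈ 31.250 × 0.5688/0.4312 ≈ 41.222 μg/mL.
Trough 41.2 μg/mL vs MEC 53 μg/mL: subtherapeutic.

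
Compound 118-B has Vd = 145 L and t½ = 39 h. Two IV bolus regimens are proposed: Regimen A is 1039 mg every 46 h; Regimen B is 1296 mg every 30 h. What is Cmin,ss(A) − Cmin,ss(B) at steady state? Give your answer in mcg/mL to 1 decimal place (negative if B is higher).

-7.0 mcg/mL

Regimen A: f = (1/2)^(46/39) ≈ 0.4415; Cmin,ss = (1039/145)·f/(1−f) ≈ 5.664 mcg/mL.
Regimen B: f = (1/2)^(30/39) ≈ 0.5867; Cmin,ss = (1296/145)·f/(1−f) ≈ 12.688 mcg/mL.
Difference ≈ 5.664 − 12.688 ≈ -7.024 mcg/mL.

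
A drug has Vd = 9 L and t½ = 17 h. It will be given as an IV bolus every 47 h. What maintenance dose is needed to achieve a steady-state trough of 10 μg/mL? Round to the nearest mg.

522 mg

τ/t½ = 47/17 ≈ 2.7647, so f = (1/2)^(47/17) ≈ 0.147143.
Cmin,ss = (D/Vd)·f/(1−f), so D = Cmin,ss·Vd·(1−f)/f.
D = 10 × 9 × (1−f)/f ≈ 10 × 9 × 5.79611 ≈ 521.65 mg.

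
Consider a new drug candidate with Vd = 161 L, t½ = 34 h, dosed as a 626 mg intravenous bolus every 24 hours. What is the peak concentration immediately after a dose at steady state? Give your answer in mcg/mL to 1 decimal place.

τ/t½ = 24/34 ≈ 0.70588, so fraction remaining f = (1/2)^(24/34) ≈ 0.6131.
At steady state, accumulation factor R = 1/(1 − e^(−kτ)) ≈ 2.5846.
Single-dose peak C₀ = D/Vd = 626/161 ≈ 3.888 mcg/mL.
Steady-state peak Cmax,ss = C₀·R ≈ 3.888 × 2.5846 ≈ 10.049 mcg/mL.

10.0 mcg/mL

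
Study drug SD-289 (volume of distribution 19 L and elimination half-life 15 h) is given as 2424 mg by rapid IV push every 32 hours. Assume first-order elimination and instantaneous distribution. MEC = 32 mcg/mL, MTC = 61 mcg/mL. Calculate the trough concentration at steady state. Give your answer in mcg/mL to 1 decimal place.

k = ln2/t½ = ln2/15 ≈ 0.046210 h⁻¹; fraction remaining f = e^(−kτ) = e^(−0.046210×32) ≈ 0.2279.
Single-dose peak C₀ = D/Vd = 2424/19 ≈ 127.579 mcg/mL.
Steady-state trough Cmin,ss = C₀·f/(1−f) ≈ 127.579 × 0.2279/0.7721 ≈ 37.657 mcg/mL.
Trough 37.7 mcg/mL vs MEC 32 mcg/mL: adequate.

37.7 mcg/mL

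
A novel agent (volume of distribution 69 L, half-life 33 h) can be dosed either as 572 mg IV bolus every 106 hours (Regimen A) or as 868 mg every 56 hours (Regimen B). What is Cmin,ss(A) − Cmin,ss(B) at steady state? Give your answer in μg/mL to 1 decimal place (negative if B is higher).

Regimen A: f = (1/2)^(106/33) ≈ 0.1079; Cmin,ss = (572/69)·f/(1−f) ≈ 1.003 μg/mL.
Regimen B: f = (1/2)^(56/33) ≈ 0.3084; Cmin,ss = (868/69)·f/(1−f) ≈ 5.610 μg/mL.
Difference ≈ 1.003 − 5.610 ≈ -4.607 μg/mL.

-4.6 μg/mL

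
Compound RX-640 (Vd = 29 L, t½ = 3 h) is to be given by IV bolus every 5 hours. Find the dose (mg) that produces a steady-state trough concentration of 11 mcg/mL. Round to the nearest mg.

694 mg

τ/t½ = 5/3 ≈ 1.6667, so f = (1/2)^(5/3) ≈ 0.314980.
Cmin,ss = (D/Vd)·f/(1−f), so D = Cmin,ss·Vd·(1−f)/f.
D = 11 × 29 × (1−f)/f ≈ 11 × 29 × 2.17480 ≈ 693.76 mg.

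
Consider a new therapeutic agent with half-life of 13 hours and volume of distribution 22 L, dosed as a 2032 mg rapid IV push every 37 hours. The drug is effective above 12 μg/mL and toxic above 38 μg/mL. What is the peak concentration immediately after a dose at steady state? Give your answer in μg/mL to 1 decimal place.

107.3 μg/mL

k = ln2/t½ = ln2/13 ≈ 0.053319 h⁻¹; fraction remaining f = e^(−kτ) = e^(−0.053319×37) ≈ 0.1391.
At steady state, accumulation factor R = 1/(1 − e^(−kτ)) ≈ 1.1616.
Each bolus raises the concentration by D/Vd = 2032/22 ≈ 92.364 μg/mL.
Cmax,ss = C₀/(1 − f) ≈ 92.364/0.8609 ≈ 107.288 μg/mL.
Peak 107.3 μg/mL vs MTC 38 μg/mL: exceeds toxic threshold.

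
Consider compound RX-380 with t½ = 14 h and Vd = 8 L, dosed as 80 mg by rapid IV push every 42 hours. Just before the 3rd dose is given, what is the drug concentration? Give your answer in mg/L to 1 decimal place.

f = (1/2)^(τ/t½) = (1/2)^(42/14) ≈ 0.1250.
C₀ = D/Vd = 80/8 ≈ 10.000 mg/L.
Before the 3rd dose, 2 doses have been given. Superposition: Cmin = C₀·(f + f²).
≈ 10.000 × (0.1250 + 0.0156) ≈ 10.000 × 0.1406 ≈ 1.406 mg/L.

1.4 mg/L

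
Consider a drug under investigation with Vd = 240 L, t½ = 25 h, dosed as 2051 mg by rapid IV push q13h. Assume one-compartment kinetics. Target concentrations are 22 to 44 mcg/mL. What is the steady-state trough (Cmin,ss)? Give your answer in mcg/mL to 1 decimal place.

19.7 mcg/mL

Over one 13-h interval, 13/25 ≈ 0.52 half-lives elapse, leaving f ≈ 0.6974 of each dose.
At steady state, accumulation factor R = 1/(1 − e^(−kτ)) ≈ 3.3047.
Each bolus raises the concentration by D/Vd = 2051/240 ≈ 8.546 mcg/mL.
Cmax,ss = C₀/(1 − f) ≈ 8.546/0.3026 ≈ 28.242 mcg/mL.
One interval later, Cmin,ss = Cmax,ss·e^(−kτ) ≈ 28.242 × 0.6974 ≈ 19.696 mcg/mL.
Trough 19.7 mcg/mL vs MEC 22 mcg/mL: subtherapeutic.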